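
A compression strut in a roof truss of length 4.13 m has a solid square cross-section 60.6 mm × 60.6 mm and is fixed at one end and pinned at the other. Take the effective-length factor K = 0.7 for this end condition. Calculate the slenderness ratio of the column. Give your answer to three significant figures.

For a square r = a/√12 = 60.6/√12 = 17.49 mm
L_e = K·L = 0.7 × 4.13 m = 2.891 m = 2891.0 mm
λ = L_e / r_min = 2891.0 / 17.49 = 165

λ ≈ 165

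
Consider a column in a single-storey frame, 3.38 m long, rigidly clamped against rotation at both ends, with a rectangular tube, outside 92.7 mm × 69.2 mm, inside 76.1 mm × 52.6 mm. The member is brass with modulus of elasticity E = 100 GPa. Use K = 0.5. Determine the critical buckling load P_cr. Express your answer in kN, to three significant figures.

Weak-axis I_min = (h_o·b_o³ − h_i·b_i³)/12 with b_o = 69.2, b_i = 52.60 mm (shorter outer/inner sides).
I_min = (92.7×69.2³ − 76.10×52.60³)/12 = 1.637×10^6 mm⁴
I = 1.637×10^6 mm⁴ = 1.637×10^-6 m⁴
Effective length L_e = K·L = 0.5 × 3.38 = 1.690 m
P_cr = π²EI / L_e² = π² × 100×10⁹ × 1.637×10^-6 / 1.690² = 5.657×10^5 N

P_cr ≈ 566 kN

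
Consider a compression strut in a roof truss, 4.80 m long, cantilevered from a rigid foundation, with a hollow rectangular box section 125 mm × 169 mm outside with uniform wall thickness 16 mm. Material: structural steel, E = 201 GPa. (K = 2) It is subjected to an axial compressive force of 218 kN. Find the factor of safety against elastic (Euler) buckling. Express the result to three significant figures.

Inner dimensions: h_i = 169 − 2×16 = 137.0 mm, b_i = 125 − 2×16 = 93.00 mm
Weak-axis I_min = (h_o·b_o³ − h_i·b_i³)/12 with b_o = 125, b_i = 93.00 mm (shorter outer/inner sides).
I_min = (169×125³ − 137.0×93.00³)/12 = 1.832×10^7 mm⁴
I = 1.832×10^7 mm⁴ = 1.832×10^-5 m⁴
Effective length L_e = K·L = 2 × 4.80 = 9.600 m
P_cr = π²EI / L_e² = π² × 201×10⁹ × 1.832×10^-5 / 9.600² = 3.944×10^5 N
Factor of safety n = P_cr / P = 394.42 / 218 = 1.81

n ≈ 1.81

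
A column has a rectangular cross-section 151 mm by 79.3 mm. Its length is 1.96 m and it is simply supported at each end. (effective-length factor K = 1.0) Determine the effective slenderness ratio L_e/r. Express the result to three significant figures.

For a rectangle r_min = b/√12 = 79.3/√12 = 22.89 mm
L_e = K·L = 1 × 1.96 m = 1.960 m = 1960.0 mm
λ = L_e / r_min = 1960.0 / 22.89 = 85.6

λ ≈ 85.6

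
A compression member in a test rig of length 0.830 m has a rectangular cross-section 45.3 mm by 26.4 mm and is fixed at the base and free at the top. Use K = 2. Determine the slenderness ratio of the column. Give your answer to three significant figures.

λ ≈ 218

For a rectangle r_min = b/√12 = 26.4/√12 = 7.621 mm
L_e = K·L = 2 × 0.830 m = 1.660 m = 1660.0 mm
λ = L_e / r_min = 1660.0 / 7.621 = 218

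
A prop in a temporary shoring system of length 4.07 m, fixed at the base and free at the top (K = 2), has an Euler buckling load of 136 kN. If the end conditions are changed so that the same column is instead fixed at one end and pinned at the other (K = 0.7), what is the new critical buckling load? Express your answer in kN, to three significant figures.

P_cr ∝ 1/K², so P_cr,new = P_cr,old × (K_old/K_new)² = 136 × (2/0.7)²
= 136 × 8.163 = 1110 kN

P_cr ≈ 1110 kN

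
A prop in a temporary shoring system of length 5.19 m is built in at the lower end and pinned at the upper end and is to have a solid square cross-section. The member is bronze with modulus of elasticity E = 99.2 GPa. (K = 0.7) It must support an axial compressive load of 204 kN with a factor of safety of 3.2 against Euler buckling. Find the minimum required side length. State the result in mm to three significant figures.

a ≈ 101 mm

Required P_cr = n·P = 3.2 × 204 = 652.8 kN
L_e = K·L = 0.7 × 5.19 = 3.633 m
Required I = P_cr·L_e²/(π²E) = 6.528×10^5 × 3.633² / (π² × 9.92×10^10) = 8.800×10^-6 m⁴
I_req = 8.800×10^6 mm⁴
Solid square: I = a⁴/12  ⇒  a = (12I)^(1/4) = (12×8.800×10^6)^(1/4) = 101 mm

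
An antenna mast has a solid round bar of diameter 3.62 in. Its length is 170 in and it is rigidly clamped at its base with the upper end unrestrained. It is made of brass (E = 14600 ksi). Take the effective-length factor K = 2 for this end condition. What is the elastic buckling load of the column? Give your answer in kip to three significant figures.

P_cr ≈ 10.5 kip

I = πd⁴/64 = π×3.62⁴/64 = 8.430 in⁴
Effective length L_e = K·L = 2 × 170 = 340.0 in
P_cr = π²EI / L_e² = π² × 14600×10³ × 8.430 / 340.0² = 1.051×10^4 lb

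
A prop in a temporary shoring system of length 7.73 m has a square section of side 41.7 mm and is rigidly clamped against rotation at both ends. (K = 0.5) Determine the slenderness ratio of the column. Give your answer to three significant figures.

λ ≈ 321

I = a⁴/12 = 41.7⁴/12 = 2.520×10^5 mm⁴
A = 1.739×10^3 mm²;  r_min = √(I/A) = √(2.520×10^5/1.739×10^3) = 12.04 mm
L_e = K·L = 0.5 × 7.73 m = 3.865 m = 3865.0 mm
λ = L_e / r_min = 3865.0 / 12.04 = 321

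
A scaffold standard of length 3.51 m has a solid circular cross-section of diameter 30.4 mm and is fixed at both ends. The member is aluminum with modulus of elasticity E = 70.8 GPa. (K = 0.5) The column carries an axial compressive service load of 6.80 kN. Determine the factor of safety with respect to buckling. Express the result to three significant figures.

I = πd⁴/64 = π×30.4⁴/64 = 4.192×10^4 mm⁴
I = 4.192×10^4 mm⁴ = 4.192×10^-8 m⁴
Effective length L_e = K·L = 0.5 × 3.51 = 1.755 m
P_cr = π²EI / L_e² = π² × 70.8×10⁹ × 4.192×10^-8 / 1.755² = 9.511×10^3 N
Factor of safety n = P_cr / P = 9.5114 / 6.80 = 1.40

n ≈ 1.40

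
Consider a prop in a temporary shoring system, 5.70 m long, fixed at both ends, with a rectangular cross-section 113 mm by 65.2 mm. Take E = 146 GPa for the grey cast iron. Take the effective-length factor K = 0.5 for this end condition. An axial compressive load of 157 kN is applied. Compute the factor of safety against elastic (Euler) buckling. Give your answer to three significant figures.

n ≈ 2.95

Buckling occurs about the weak axis: I_min = h·b³/12 with b = 65.2 mm (the shorter side).
I_min = 113×65.2³/12 = 2.610×10^6 mm⁴
I = 2.610×10^6 mm⁴ = 2.610×10^-6 m⁴
Effective length L_e = K·L = 0.5 × 5.70 = 2.850 m
P_cr = π²EI / L_e² = π² × 146×10⁹ × 2.610×10^-6 / 2.850² = 4.630×10^5 N
Factor of safety n = P_cr / P = 463.02 / 157 = 2.95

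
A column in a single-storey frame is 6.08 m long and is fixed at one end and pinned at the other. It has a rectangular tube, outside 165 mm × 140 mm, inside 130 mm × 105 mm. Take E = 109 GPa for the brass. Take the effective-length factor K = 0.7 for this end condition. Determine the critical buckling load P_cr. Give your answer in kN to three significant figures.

Weak-axis I_min = (h_o·b_o³ − h_i·b_i³)/12 with b_o = 140, b_i = 105.0 mm (shorter outer/inner sides).
I_min = (165×140³ − 130.0×105.0³)/12 = 2.519×10^7 mm⁴
I = 2.519×10^7 mm⁴ = 2.519×10^-5 m⁴
Effective length L_e = K·L = 0.7 × 6.08 = 4.256 m
P_cr = π²EI / L_e² = π² × 109×10⁹ × 2.519×10^-5 / 4.256² = 1.496×10^6 N

P_cr ≈ 1500 kN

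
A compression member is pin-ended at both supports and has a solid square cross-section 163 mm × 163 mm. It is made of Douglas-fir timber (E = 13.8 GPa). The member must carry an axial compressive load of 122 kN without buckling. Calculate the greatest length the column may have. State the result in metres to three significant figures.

L_max ≈ 8.10 m

I = a⁴/12 = 163⁴/12 = 5.883×10^7 mm⁴
I = 5.883×10^-5 m⁴
At the buckling limit P_cr = P = 1.220×10^5 N
From P_cr = π²EI/(K·L)²:  L = (1/K)·√(π²EI/P_cr) = (1/1)·√(π²×1.38×10^10×5.883×10^-5/1.220×10^5)
L = 8.10 m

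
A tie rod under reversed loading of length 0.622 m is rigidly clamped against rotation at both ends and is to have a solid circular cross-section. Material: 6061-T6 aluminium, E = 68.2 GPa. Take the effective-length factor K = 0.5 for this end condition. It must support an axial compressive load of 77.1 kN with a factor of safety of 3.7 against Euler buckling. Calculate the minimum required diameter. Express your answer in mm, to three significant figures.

d ≈ 30.2 mm

Required P_cr = n·P = 3.7 × 77.1 = 285.3 kN
L_e = K·L = 0.5 × 0.622 = 0.3110 m
Required I = P_cr·L_e²/(π²E) = 2.853×10^5 × 0.3110² / (π² × 6.82×10^10) = 4.099×10^-8 m⁴
I_req = 4.099×10^4 mm⁴
Solid circle: I = πd⁴/64  ⇒  d = (64I/π)^(1/4) = (64×4.099×10^4/π)^(1/4) = 30.2 mm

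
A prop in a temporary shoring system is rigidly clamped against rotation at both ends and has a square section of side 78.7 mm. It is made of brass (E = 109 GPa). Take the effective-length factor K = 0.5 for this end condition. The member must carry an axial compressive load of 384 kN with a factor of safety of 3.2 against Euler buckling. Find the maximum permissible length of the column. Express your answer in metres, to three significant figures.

I = a⁴/12 = 78.7⁴/12 = 3.197×10^6 mm⁴
I = 3.197×10^-6 m⁴
Required critical load P_cr = n·P = 3.2 × 384 = 1229 kN = 1.229×10^6 N
From P_cr = π²EI/(K·L)²:  L = (1/K)·√(π²EI/P_cr) = (1/0.5)·√(π²×1.09×10^11×3.197×10^-6/1.229×10^6)
L = 3.35 m

L_max ≈ 3.35 m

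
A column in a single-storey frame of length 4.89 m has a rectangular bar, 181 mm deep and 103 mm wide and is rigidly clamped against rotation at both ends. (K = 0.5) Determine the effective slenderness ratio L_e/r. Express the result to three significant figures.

For a rectangle r_min = b/√12 = 103/√12 = 29.73 mm
L_e = K·L = 0.5 × 4.89 m = 2.445 m = 2445.0 mm
λ = L_e / r_min = 2445.0 / 29.73 = 82.2

λ ≈ 82.2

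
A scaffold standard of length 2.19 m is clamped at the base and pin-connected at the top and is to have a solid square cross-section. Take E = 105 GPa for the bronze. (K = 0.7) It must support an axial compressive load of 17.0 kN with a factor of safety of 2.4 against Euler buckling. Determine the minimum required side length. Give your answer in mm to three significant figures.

Required P_cr = n·P = 2.4 × 17.0 = 40.80 kN
L_e = K·L = 0.7 × 2.19 = 1.533 m
Required I = P_cr·L_e²/(π²E) = 4.080×10^4 × 1.533² / (π² × 1.05×10^11) = 9.252×10^-8 m⁴
I_req = 9.252×10^4 mm⁴
Solid square: I = a⁴/12  ⇒  a = (12I)^(1/4) = (12×9.252×10^4)^(1/4) = 32.5 mm

a ≈ 32.5 mm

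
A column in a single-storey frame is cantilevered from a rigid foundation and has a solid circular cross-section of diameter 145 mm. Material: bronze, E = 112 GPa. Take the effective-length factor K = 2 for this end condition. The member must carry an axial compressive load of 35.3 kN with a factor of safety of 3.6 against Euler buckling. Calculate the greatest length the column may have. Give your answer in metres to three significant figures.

I = πd⁴/64 = π×145⁴/64 = 2.170×10^7 mm⁴
I = 2.170×10^-5 m⁴
Required critical load P_cr = n·P = 3.6 × 35.3 = 127.1 kN = 1.271×10^5 N
From P_cr = π²EI/(K·L)²:  L = (1/K)·√(π²EI/P_cr) = (1/2)·√(π²×1.12×10^11×2.170×10^-5/1.271×10^5)
L = 6.87 m

L_max ≈ 6.87 m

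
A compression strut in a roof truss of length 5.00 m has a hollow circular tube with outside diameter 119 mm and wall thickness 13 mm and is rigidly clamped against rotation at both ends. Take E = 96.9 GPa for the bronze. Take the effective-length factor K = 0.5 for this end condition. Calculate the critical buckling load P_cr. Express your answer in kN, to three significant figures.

P_cr ≈ 944 kN

Inner diameter d_i = 119 − 2×13 = 93.00 mm
I = π(d_o⁴ − d_i⁴)/64 = π(119⁴ − 93.00⁴)/64 = 6.172×10^6 mm⁴
I = 6.172×10^6 mm⁴ = 6.172×10^-6 m⁴
Effective length L_e = K·L = 0.5 × 5.00 = 2.500 m
P_cr = π²EI / L_e² = π² × 96.9×10⁹ × 6.172×10^-6 / 2.500² = 9.444×10^5 N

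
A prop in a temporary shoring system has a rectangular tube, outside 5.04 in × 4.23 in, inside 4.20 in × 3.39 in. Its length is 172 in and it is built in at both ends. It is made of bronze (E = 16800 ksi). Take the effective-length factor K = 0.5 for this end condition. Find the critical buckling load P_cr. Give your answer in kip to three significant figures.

Weak-axis I_min = (h_o·b_o³ − h_i·b_i³)/12 with b_o = 4.23, b_i = 3.390 in (shorter outer/inner sides).
I_min = (5.04×4.23³ − 4.200×3.390³)/12 = 18.15 in⁴
Effective length L_e = K·L = 0.5 × 172 = 86.00 in
P_cr = π²EI / L_e² = π² × 16800×10³ × 18.15 / 86.00² = 4.070×10^5 lb

P_cr ≈ 407 kip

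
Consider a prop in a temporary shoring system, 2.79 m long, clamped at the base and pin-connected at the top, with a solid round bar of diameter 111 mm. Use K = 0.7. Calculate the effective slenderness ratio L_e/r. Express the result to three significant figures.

I = πd⁴/64 = π×111⁴/64 = 7.452×10^6 mm⁴
A = 9.677×10^3 mm²;  r_min = √(I/A) = √(7.452×10^6/9.677×10^3) = 27.75 mm
L_e = K·L = 0.7 × 2.79 m = 1.953 m = 1953.0 mm
λ = L_e / r_min = 1953.0 / 27.75 = 70.4

λ ≈ 70.4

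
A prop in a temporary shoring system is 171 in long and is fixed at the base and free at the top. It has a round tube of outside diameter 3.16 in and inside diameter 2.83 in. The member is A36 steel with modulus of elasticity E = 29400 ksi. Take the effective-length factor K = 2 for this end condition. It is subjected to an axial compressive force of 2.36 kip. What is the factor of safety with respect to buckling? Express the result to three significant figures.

d_o = 3.16 in, d_i = 2.83 in
I = π(d_o⁴ − d_i⁴)/64 = π(3.16⁴ − 2.830⁴)/64 = 1.746 in⁴
Effective length L_e = K·L = 2 × 171 = 342.0 in
P_cr = π²EI / L_e² = π² × 29400×10³ × 1.746 / 342.0² = 4.332×10^3 lb
Factor of safety n = P_cr / P = 4.3316 / 2.36 = 1.84

n ≈ 1.84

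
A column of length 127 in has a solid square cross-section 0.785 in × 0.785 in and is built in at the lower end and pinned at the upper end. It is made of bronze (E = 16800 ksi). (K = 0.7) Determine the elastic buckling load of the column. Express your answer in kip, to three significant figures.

I = a⁴/12 = 0.785⁴/12 = 3.164×10^-2 in⁴
Effective length L_e = K·L = 0.7 × 127 = 88.90 in
P_cr = π²EI / L_e² = π² × 16800×10³ × 3.164×10^-2 / 88.90² = 663.9 lb

P_cr ≈ 0.664 kip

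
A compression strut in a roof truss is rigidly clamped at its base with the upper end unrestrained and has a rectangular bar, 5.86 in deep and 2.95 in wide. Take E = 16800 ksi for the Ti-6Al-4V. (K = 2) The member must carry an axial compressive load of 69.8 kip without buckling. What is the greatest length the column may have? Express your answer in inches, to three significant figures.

Buckling occurs about the weak axis: I_min = h·b³/12 with b = 2.95 in (the shorter side).
I_min = 5.86×2.95³/12 = 12.54 in⁴
At the buckling limit P_cr = P = 6.980×10^4 lb
From P_cr = π²EI/(K·L)²:  L = (1/K)·√(π²EI/P_cr) = (1/2)·√(π²×1.68×10^7×12.54/6.980×10^4)
L = 86.3 in

L_max ≈ 86.3 in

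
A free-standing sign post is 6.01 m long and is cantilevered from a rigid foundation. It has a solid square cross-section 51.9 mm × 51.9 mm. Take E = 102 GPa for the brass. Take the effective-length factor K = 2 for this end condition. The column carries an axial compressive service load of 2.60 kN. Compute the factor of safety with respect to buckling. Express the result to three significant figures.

n ≈ 1.62

I = a⁴/12 = 51.9⁴/12 = 6.046×10^5 mm⁴
I = 6.046×10^5 mm⁴ = 6.046×10^-7 m⁴
Effective length L_e = K·L = 2 × 6.01 = 12.02 m
P_cr = π²EI / L_e² = π² × 102×10⁹ × 6.046×10^-7 / 12.02² = 4.213×10^3 N
Factor of safety n = P_cr / P = 4.2129 / 2.60 = 1.62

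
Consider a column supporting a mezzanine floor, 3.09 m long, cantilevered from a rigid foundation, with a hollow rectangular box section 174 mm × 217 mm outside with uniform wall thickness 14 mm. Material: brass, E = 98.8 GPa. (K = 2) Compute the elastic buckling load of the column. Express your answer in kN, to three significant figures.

P_cr ≈ 1180 kN

Inner dimensions: h_i = 217 − 2×14 = 189.0 mm, b_i = 174 − 2×14 = 146.0 mm
Weak-axis I_min = (h_o·b_o³ − h_i·b_i³)/12 with b_o = 174, b_i = 146.0 mm (shorter outer/inner sides).
I_min = (217×174³ − 189.0×146.0³)/12 = 4.625×10^7 mm⁴
I = 4.625×10^7 mm⁴ = 4.625×10^-5 m⁴
Effective length L_e = K·L = 2 × 3.09 = 6.180 m
P_cr = π²EI / L_e² = π² × 98.8×10⁹ × 4.625×10^-5 / 6.180² = 1.181×10^6 N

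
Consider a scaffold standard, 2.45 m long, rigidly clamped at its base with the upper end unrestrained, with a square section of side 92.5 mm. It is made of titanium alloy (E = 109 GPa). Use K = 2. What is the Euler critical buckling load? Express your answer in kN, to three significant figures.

I = a⁴/12 = 92.5⁴/12 = 6.101×10^6 mm⁴
I = 6.101×10^6 mm⁴ = 6.101×10^-6 m⁴
Effective length L_e = K·L = 2 × 2.45 = 4.900 m
P_cr = π²EI / L_e² = π² × 109×10⁹ × 6.101×10^-6 / 4.900² = 2.734×10^5 N

P_cr ≈ 273 kN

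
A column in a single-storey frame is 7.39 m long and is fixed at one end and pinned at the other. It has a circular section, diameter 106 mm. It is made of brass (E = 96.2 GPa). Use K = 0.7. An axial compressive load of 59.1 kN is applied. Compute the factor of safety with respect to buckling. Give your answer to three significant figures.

n ≈ 3.72

I = πd⁴/64 = π×106⁴/64 = 6.197×10^6 mm⁴
I = 6.197×10^6 mm⁴ = 6.197×10^-6 m⁴
Effective length L_e = K·L = 0.7 × 7.39 = 5.173 m
P_cr = π²EI / L_e² = π² × 96.2×10⁹ × 6.197×10^-6 / 5.173² = 2.199×10^5 N
Factor of safety n = P_cr / P = 219.88 / 59.1 = 3.72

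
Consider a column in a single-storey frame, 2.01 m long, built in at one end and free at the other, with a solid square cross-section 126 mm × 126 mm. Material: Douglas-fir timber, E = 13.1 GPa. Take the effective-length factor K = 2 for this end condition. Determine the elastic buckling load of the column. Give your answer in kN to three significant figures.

P_cr ≈ 168 kN

I = a⁴/12 = 126⁴/12 = 2.100×10^7 mm⁴
I = 2.100×10^7 mm⁴ = 2.100×10^-5 m⁴
Effective length L_e = K·L = 2 × 2.01 = 4.020 m
P_cr = π²EI / L_e² = π² × 13.1×10⁹ × 2.100×10^-5 / 4.020² = 1.680×10^5 N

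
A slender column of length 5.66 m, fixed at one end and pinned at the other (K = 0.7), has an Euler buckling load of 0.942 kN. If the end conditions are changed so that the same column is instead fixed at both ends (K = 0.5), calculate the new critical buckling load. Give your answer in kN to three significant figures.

P_cr ∝ 1/K², so P_cr,new = P_cr,old × (K_old/K_new)² = 0.942 × (0.7/0.5)²
= 0.942 × 1.960 = 1.85 kN

P_cr ≈ 1.85 kN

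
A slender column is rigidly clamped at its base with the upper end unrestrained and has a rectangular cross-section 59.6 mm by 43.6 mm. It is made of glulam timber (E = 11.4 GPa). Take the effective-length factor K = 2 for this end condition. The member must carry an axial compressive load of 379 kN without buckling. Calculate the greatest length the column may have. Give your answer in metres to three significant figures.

Buckling occurs about the weak axis: I_min = h·b³/12 with b = 43.6 mm (the shorter side).
I_min = 59.6×43.6³/12 = 4.116×10^5 mm⁴
I = 4.116×10^-7 m⁴
At the buckling limit P_cr = P = 3.790×10^5 N
From P_cr = π²EI/(K·L)²:  L = (1/K)·√(π²EI/P_cr) = (1/2)·√(π²×1.14×10^10×4.116×10^-7/3.790×10^5)
L = 0.175 m

L_max ≈ 0.175 m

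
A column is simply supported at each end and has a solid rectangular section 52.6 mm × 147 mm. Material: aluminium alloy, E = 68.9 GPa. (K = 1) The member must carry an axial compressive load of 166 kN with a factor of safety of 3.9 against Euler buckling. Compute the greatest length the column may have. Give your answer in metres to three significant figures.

L_max ≈ 1.37 m

Buckling occurs about the weak axis: I_min = h·b³/12 with b = 52.6 mm (the shorter side).
I_min = 147×52.6³/12 = 1.783×10^6 mm⁴
I = 1.783×10^-6 m⁴
Required critical load P_cr = n·P = 3.9 × 166 = 647.4 kN = 6.474×10^5 N
From P_cr = π²EI/(K·L)²:  L = (1/K)·√(π²EI/P_cr) = (1/1)·√(π²×6.89×10^10×1.783×10^-6/6.474×10^5)
L = 1.37 m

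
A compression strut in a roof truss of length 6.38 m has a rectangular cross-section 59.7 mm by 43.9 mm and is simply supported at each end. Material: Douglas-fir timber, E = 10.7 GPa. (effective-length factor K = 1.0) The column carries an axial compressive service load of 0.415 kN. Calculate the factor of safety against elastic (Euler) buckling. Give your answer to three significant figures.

n ≈ 2.63

Buckling occurs about the weak axis: I_min = h·b³/12 with b = 43.9 mm (the shorter side).
I_min = 59.7×43.9³/12 = 4.209×10^5 mm⁴
I = 4.209×10^5 mm⁴ = 4.209×10^-7 m⁴
Effective length L_e = K·L = 1 × 6.38 = 6.380 m
P_cr = π²EI / L_e² = π² × 10.7×10⁹ × 4.209×10^-7 / 6.380² = 1.092×10^3 N
Factor of safety n = P_cr / P = 1.0920 / 0.415 = 2.63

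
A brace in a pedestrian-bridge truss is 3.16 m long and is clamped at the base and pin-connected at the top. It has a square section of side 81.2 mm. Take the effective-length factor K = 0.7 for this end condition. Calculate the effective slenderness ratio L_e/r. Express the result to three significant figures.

For a square r = a/√12 = 81.2/√12 = 23.44 mm
L_e = K·L = 0.7 × 3.16 m = 2.212 m = 2212.0 mm
λ = L_e / r_min = 2212.0 / 23.44 = 94.4

λ ≈ 94.4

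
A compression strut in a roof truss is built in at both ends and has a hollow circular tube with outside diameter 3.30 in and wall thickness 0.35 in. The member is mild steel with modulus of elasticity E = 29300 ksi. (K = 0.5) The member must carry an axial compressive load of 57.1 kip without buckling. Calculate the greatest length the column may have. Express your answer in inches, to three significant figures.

L_max ≈ 269 in

Inner diameter d_i = 3.30 − 2×0.35 = 2.600 in
I = π(d_o⁴ − d_i⁴)/64 = π(3.30⁴ − 2.600⁴)/64 = 3.578 in⁴
At the buckling limit P_cr = P = 5.710×10^4 lb
From P_cr = π²EI/(K·L)²:  L = (1/K)·√(π²EI/P_cr) = (1/0.5)·√(π²×2.93×10^7×3.578/5.710×10^4)
L = 269 in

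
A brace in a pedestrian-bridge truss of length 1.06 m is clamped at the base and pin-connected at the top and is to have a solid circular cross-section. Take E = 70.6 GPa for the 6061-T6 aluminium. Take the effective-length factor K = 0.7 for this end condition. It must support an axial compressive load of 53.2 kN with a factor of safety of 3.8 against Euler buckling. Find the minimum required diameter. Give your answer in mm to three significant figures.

d ≈ 42.5 mm

Required P_cr = n·P = 3.8 × 53.2 = 202.2 kN
L_e = K·L = 0.7 × 1.06 = 0.7420 m
Required I = P_cr·L_e²/(π²E) = 2.022×10^5 × 0.7420² / (π² × 7.06×10^10) = 1.597×10^-7 m⁴
I_req = 1.597×10^5 mm⁴
Solid circle: I = πd⁴/64  ⇒  d = (64I/π)^(1/4) = (64×1.597×10^5/π)^(1/4) = 42.5 mm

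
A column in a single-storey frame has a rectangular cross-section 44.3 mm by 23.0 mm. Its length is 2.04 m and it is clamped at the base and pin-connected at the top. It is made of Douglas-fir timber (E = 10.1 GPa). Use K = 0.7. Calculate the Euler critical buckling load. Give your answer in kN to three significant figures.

Buckling occurs about the weak axis: I_min = h·b³/12 with b = 23.0 mm (the shorter side).
I_min = 44.3×23.0³/12 = 4.492×10^4 mm⁴
I = 4.492×10^4 mm⁴ = 4.492×10^-8 m⁴
Effective length L_e = K·L = 0.7 × 2.04 = 1.428 m
P_cr = π²EI / L_e² = π² × 10.1×10⁹ × 4.492×10^-8 / 1.428² = 2.196×10^3 N

P_cr ≈ 2.20 kN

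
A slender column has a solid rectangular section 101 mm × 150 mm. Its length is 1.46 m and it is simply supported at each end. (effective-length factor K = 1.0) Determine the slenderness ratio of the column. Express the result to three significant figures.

λ ≈ 50.1

Buckling occurs about the weak axis: I_min = h·b³/12 with b = 101 mm (the shorter side).
I_min = 150×101³/12 = 1.288×10^7 mm⁴
A = 1.515×10^4 mm²;  r_min = √(I/A) = √(1.288×10^7/1.515×10^4) = 29.16 mm
L_e = K·L = 1 × 1.46 m = 1.460 m = 1460.0 mm
λ = L_e / r_min = 1460.0 / 29.16 = 50.1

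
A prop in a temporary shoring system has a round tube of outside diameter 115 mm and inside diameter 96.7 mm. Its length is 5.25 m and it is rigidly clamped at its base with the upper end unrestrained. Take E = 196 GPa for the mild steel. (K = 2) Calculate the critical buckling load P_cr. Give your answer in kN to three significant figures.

P_cr ≈ 75.3 kN

d_o = 115 mm, d_i = 96.7 mm
I = π(d_o⁴ − d_i⁴)/64 = π(115⁴ − 96.70⁴)/64 = 4.293×10^6 mm⁴
I = 4.293×10^6 mm⁴ = 4.293×10^-6 m⁴
Effective length L_e = K·L = 2 × 5.25 = 10.50 m
P_cr = π²EI / L_e² = π² × 196×10⁹ × 4.293×10^-6 / 10.50² = 7.533×10^4 N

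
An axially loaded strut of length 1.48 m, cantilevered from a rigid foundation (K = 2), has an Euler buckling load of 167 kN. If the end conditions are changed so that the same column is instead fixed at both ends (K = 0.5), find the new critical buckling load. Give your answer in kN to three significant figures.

P_cr ∝ 1/K², so P_cr,new = P_cr,old × (K_old/K_new)² = 167 × (2/0.5)²
= 167 × 16.00 = 2670 kN

P_cr ≈ 2670 kN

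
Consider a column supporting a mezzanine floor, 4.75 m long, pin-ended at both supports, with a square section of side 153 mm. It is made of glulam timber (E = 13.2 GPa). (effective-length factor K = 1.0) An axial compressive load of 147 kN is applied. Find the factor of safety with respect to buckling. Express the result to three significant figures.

I = a⁴/12 = 153⁴/12 = 4.567×10^7 mm⁴
I = 4.567×10^7 mm⁴ = 4.567×10^-5 m⁴
Effective length L_e = K·L = 1 × 4.75 = 4.750 m
P_cr = π²EI / L_e² = π² × 13.2×10⁹ × 4.567×10^-5 / 4.750² = 2.637×10^5 N
Factor of safety n = P_cr / P = 263.68 / 147 = 1.79

n ≈ 1.79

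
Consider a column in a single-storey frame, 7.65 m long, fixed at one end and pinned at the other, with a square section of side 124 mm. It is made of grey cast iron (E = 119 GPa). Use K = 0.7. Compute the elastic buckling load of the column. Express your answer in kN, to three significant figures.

P_cr ≈ 807 kN

I = a⁴/12 = 124⁴/12 = 1.970×10^7 mm⁴
I = 1.970×10^7 mm⁴ = 1.970×10^-5 m⁴
Effective length L_e = K·L = 0.7 × 7.65 = 5.355 m
P_cr = π²EI / L_e² = π² × 119×10⁹ × 1.970×10^-5 / 5.355² = 8.069×10^5 N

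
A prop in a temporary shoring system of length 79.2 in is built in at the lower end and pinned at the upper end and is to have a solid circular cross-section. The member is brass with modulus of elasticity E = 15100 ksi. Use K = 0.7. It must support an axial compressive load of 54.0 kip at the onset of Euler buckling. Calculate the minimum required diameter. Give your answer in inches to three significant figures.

L_e = K·L = 0.7 × 79.2 = 55.44 in
Required I = P_cr·L_e²/(π²E) = 5.400×10^4 × 55.44² / (π² × 1.51×10^7) = 1.114 in⁴
Solid circle: I = πd⁴/64  ⇒  d = (64I/π)^(1/4) = (64×1.114/π)^(1/4) = 2.18 in

d ≈ 2.18 in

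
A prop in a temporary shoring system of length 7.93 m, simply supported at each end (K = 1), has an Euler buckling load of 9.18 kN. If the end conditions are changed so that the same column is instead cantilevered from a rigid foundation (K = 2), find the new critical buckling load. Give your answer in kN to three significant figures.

P_cr ∝ 1/K², so P_cr,new = P_cr,old × (K_old/K_new)² = 9.18 × (1/2)²
= 9.18 × 0.2500 = 2.30 kN

P_cr ≈ 2.30 kN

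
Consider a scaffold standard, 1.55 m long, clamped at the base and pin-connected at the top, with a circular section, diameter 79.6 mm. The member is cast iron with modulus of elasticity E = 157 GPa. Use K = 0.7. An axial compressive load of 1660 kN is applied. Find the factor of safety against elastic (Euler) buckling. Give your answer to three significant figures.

I = πd⁴/64 = π×79.6⁴/64 = 1.971×10^6 mm⁴
I = 1.971×10^6 mm⁴ = 1.971×10^-6 m⁴
Effective length L_e = K·L = 0.7 × 1.55 = 1.085 m
P_cr = π²EI / L_e² = π² × 157×10⁹ × 1.971×10^-6 / 1.085² = 2.594×10^6 N
Factor of safety n = P_cr / P = 2594.0 / 1660 = 1.56

n ≈ 1.56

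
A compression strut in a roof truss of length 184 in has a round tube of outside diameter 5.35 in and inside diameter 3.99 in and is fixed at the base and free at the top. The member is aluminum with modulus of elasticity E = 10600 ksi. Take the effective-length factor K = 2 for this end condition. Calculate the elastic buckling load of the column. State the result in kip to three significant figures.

d_o = 5.35 in, d_i = 3.99 in
I = π(d_o⁴ − d_i⁴)/64 = π(5.35⁴ − 3.990⁴)/64 = 27.77 in⁴
Effective length L_e = K·L = 2 × 184 = 368.0 in
P_cr = π²EI / L_e² = π² × 10600×10³ × 27.77 / 368.0² = 2.146×10^4 lb

P_cr ≈ 21.5 kip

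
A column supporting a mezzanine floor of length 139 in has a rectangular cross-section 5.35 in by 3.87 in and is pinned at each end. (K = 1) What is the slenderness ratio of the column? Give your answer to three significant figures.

λ ≈ 124

Buckling occurs about the weak axis: I_min = h·b³/12 with b = 3.87 in (the shorter side).
I_min = 5.35×3.87³/12 = 25.84 in⁴
A = 20.70 in²;  r_min = √(I/A) = √(25.84/20.70) = 1.117 in
L_e = K·L = 1 × 139 = 139.0 in
λ = L_e / r_min = 139.00 / 1.117 = 124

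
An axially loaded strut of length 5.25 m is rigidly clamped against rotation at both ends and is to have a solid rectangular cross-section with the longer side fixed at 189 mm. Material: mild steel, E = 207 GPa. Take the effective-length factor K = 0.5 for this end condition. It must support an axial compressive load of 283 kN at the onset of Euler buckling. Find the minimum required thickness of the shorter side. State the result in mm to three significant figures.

L_e = K·L = 0.5 × 5.25 = 2.625 m
Required I = P_cr·L_e²/(π²E) = 2.830×10^5 × 2.625² / (π² × 2.07×10^11) = 9.545×10^-7 m⁴
I_req = 9.545×10^5 mm⁴
Rectangle, weak axis: I_min = h·b³/12 with h = 189 mm fixed  ⇒  b = (12I/h)^(1/3) = 39.3 mm

b ≈ 39.3 mm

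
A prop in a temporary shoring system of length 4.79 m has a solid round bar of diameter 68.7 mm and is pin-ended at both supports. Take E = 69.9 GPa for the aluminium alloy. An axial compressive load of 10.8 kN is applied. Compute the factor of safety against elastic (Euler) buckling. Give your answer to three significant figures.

I = πd⁴/64 = π×68.7⁴/64 = 1.093×10^6 mm⁴
I = 1.093×10^6 mm⁴ = 1.093×10^-6 m⁴
Effective length L_e = K·L = 1 × 4.79 = 4.790 m
P_cr = π²EI / L_e² = π² × 69.9×10⁹ × 1.093×10^-6 / 4.790² = 3.288×10^4 N
Factor of safety n = P_cr / P = 32.878 / 10.8 = 3.04

n ≈ 3.04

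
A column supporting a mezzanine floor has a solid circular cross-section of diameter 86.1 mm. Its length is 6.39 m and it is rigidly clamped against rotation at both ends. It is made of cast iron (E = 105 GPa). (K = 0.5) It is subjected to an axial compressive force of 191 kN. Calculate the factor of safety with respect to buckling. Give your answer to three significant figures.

n ≈ 1.43

I = πd⁴/64 = π×86.1⁴/64 = 2.698×10^6 mm⁴
I = 2.698×10^6 mm⁴ = 2.698×10^-6 m⁴
Effective length L_e = K·L = 0.5 × 6.39 = 3.195 m
P_cr = π²EI / L_e² = π² × 105×10⁹ × 2.698×10^-6 / 3.195² = 2.739×10^5 N
Factor of safety n = P_cr / P = 273.86 / 191 = 1.43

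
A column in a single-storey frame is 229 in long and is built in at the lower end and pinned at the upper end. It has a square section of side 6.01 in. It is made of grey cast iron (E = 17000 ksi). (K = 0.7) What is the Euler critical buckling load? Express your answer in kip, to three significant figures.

I = a⁴/12 = 6.01⁴/12 = 108.7 in⁴
Effective length L_e = K·L = 0.7 × 229 = 160.3 in
P_cr = π²EI / L_e² = π² × 17000×10³ × 108.7 / 160.3² = 7.099×10^5 lb

P_cr ≈ 710 kip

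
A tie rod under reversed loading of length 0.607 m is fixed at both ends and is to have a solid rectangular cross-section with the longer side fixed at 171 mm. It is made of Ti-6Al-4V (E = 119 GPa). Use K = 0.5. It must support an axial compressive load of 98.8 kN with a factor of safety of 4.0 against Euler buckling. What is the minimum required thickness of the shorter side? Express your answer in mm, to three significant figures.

b ≈ 13.0 mm

Required P_cr = n·P = 4.0 × 98.8 = 395.2 kN
L_e = K·L = 0.5 × 0.607 = 0.3035 m
Required I = P_cr·L_e²/(π²E) = 3.952×10^5 × 0.3035² / (π² × 1.19×10^11) = 3.099×10^-8 m⁴
I_req = 3.099×10^4 mm⁴
Rectangle, weak axis: I_min = h·b³/12 with h = 171 mm fixed  ⇒  b = (12I/h)^(1/3) = 13.0 mm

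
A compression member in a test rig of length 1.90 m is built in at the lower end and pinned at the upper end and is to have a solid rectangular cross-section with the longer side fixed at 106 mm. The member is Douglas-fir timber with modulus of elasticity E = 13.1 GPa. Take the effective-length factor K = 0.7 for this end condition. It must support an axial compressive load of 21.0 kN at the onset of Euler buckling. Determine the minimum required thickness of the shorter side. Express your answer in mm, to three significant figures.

L_e = K·L = 0.7 × 1.90 = 1.330 m
Required I = P_cr·L_e²/(π²E) = 2.100×10^4 × 1.330² / (π² × 1.31×10^10) = 2.873×10^-7 m⁴
I_req = 2.873×10^5 mm⁴
Rectangle, weak axis: I_min = h·b³/12 with h = 106 mm fixed  ⇒  b = (12I/h)^(1/3) = 31.9 mm

b ≈ 31.9 mm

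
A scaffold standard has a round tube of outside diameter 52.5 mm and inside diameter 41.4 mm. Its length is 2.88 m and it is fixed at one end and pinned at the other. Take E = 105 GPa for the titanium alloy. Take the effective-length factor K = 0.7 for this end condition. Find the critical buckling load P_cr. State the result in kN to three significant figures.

P_cr ≈ 58.3 kN

d_o = 52.5 mm, d_i = 41.4 mm
I = π(d_o⁴ − d_i⁴)/64 = π(52.5⁴ − 41.40⁴)/64 = 2.287×10^5 mm⁴
I = 2.287×10^5 mm⁴ = 2.287×10^-7 m⁴
Effective length L_e = K·L = 0.7 × 2.88 = 2.016 m
P_cr = π²EI / L_e² = π² × 105×10⁹ × 2.287×10^-7 / 2.016² = 5.832×10^4 N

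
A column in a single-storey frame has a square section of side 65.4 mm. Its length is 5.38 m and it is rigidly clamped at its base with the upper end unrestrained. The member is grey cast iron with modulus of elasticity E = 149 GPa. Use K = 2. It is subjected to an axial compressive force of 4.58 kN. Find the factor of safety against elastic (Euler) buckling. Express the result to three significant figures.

I = a⁴/12 = 65.4⁴/12 = 1.525×10^6 mm⁴
I = 1.525×10^6 mm⁴ = 1.525×10^-6 m⁴
Effective length L_e = K·L = 2 × 5.38 = 10.76 m
P_cr = π²EI / L_e² = π² × 149×10⁹ × 1.525×10^-6 / 10.76² = 1.936×10^4 N
Factor of safety n = P_cr / P = 19.364 / 4.58 = 4.23

n ≈ 4.23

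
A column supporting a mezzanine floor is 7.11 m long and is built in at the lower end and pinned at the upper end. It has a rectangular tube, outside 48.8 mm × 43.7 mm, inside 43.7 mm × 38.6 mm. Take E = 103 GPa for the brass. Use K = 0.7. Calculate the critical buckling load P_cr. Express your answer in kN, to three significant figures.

Weak-axis I_min = (h_o·b_o³ − h_i·b_i³)/12 with b_o = 43.7, b_i = 38.60 mm (shorter outer/inner sides).
I_min = (48.8×43.7³ − 43.70×38.60³)/12 = 1.299×10^5 mm⁴
I = 1.299×10^5 mm⁴ = 1.299×10^-7 m⁴
Effective length L_e = K·L = 0.7 × 7.11 = 4.977 m
P_cr = π²EI / L_e² = π² × 103×10⁹ × 1.299×10^-7 / 4.977² = 5.333×10^3 N

P_cr ≈ 5.33 kN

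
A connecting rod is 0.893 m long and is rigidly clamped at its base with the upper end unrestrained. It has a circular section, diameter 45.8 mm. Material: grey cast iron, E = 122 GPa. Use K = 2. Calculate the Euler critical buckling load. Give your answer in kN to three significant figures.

P_cr ≈ 81.5 kN

I = πd⁴/64 = π×45.8⁴/64 = 2.160×10^5 mm⁴
I = 2.160×10^5 mm⁴ = 2.160×10^-7 m⁴
Effective length L_e = K·L = 2 × 0.893 = 1.786 m
P_cr = π²EI / L_e² = π² × 122×10⁹ × 2.160×10^-7 / 1.786² = 8.153×10^4 N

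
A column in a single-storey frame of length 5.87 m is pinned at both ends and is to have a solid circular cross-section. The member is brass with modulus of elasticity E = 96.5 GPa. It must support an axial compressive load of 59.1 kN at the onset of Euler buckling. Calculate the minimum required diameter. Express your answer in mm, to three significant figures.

d ≈ 81.2 mm

L_e = K·L = 1 × 5.87 = 5.870 m
Required I = P_cr·L_e²/(π²E) = 5.910×10^4 × 5.870² / (π² × 9.65×10^10) = 2.138×10^-6 m⁴
I_req = 2.138×10^6 mm⁴
Solid circle: I = πd⁴/64  ⇒  d = (64I/π)^(1/4) = (64×2.138×10^6/π)^(1/4) = 81.2 mm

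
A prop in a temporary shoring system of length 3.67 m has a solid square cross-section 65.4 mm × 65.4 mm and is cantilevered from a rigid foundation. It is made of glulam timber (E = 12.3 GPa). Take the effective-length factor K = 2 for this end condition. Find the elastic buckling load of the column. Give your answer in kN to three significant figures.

P_cr ≈ 3.44 kN

I = a⁴/12 = 65.4⁴/12 = 1.525×10^6 mm⁴
I = 1.525×10^6 mm⁴ = 1.525×10^-6 m⁴
Effective length L_e = K·L = 2 × 3.67 = 7.340 m
P_cr = π²EI / L_e² = π² × 12.3×10⁹ × 1.525×10^-6 / 7.340² = 3.435×10^3 N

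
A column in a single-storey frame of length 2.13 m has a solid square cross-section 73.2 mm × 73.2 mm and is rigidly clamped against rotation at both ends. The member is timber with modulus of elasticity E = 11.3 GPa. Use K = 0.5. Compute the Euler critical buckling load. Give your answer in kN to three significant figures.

I = a⁴/12 = 73.2⁴/12 = 2.393×10^6 mm⁴
I = 2.393×10^6 mm⁴ = 2.393×10^-6 m⁴
Effective length L_e = K·L = 0.5 × 2.13 = 1.065 m
P_cr = π²EI / L_e² = π² × 11.3×10⁹ × 2.393×10^-6 / 1.065² = 2.353×10^5 N

P_cr ≈ 235 kN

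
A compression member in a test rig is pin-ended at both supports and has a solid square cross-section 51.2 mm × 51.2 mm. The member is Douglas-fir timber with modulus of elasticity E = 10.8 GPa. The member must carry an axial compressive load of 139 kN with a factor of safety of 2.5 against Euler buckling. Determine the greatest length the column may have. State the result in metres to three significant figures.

L_max ≈ 0.419 m

I = a⁴/12 = 51.2⁴/12 = 5.727×10^5 mm⁴
I = 5.727×10^-7 m⁴
Required critical load P_cr = n·P = 2.5 × 139 = 347.5 kN = 3.475×10^5 N
From P_cr = π²EI/(K·L)²:  L = (1/K)·√(π²EI/P_cr) = (1/1)·√(π²×1.08×10^10×5.727×10^-7/3.475×10^5)
L = 0.419 m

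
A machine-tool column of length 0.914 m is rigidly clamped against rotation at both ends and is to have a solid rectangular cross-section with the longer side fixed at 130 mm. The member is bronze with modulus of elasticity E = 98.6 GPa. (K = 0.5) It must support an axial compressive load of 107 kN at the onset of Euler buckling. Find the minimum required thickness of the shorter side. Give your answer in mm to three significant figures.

L_e = K·L = 0.5 × 0.914 = 0.4570 m
Required I = P_cr·L_e²/(π²E) = 1.070×10^5 × 0.4570² / (π² × 9.86×10^10) = 2.296×10^-8 m⁴
I_req = 2.296×10^4 mm⁴
Rectangle, weak axis: I_min = h·b³/12 with h = 130 mm fixed  ⇒  b = (12I/h)^(1/3) = 12.8 mm

b ≈ 12.8 mm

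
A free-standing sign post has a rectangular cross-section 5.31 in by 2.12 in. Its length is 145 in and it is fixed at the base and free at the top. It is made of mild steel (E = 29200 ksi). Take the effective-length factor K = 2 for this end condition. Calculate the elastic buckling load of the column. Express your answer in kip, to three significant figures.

Buckling occurs about the weak axis: I_min = h·b³/12 with b = 2.12 in (the shorter side).
I_min = 5.31×2.12³/12 = 4.216 in⁴
Effective length L_e = K·L = 2 × 145 = 290.0 in
P_cr = π²EI / L_e² = π² × 29200×10³ × 4.216 / 290.0² = 1.445×10^4 lb

P_cr ≈ 14.4 kip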